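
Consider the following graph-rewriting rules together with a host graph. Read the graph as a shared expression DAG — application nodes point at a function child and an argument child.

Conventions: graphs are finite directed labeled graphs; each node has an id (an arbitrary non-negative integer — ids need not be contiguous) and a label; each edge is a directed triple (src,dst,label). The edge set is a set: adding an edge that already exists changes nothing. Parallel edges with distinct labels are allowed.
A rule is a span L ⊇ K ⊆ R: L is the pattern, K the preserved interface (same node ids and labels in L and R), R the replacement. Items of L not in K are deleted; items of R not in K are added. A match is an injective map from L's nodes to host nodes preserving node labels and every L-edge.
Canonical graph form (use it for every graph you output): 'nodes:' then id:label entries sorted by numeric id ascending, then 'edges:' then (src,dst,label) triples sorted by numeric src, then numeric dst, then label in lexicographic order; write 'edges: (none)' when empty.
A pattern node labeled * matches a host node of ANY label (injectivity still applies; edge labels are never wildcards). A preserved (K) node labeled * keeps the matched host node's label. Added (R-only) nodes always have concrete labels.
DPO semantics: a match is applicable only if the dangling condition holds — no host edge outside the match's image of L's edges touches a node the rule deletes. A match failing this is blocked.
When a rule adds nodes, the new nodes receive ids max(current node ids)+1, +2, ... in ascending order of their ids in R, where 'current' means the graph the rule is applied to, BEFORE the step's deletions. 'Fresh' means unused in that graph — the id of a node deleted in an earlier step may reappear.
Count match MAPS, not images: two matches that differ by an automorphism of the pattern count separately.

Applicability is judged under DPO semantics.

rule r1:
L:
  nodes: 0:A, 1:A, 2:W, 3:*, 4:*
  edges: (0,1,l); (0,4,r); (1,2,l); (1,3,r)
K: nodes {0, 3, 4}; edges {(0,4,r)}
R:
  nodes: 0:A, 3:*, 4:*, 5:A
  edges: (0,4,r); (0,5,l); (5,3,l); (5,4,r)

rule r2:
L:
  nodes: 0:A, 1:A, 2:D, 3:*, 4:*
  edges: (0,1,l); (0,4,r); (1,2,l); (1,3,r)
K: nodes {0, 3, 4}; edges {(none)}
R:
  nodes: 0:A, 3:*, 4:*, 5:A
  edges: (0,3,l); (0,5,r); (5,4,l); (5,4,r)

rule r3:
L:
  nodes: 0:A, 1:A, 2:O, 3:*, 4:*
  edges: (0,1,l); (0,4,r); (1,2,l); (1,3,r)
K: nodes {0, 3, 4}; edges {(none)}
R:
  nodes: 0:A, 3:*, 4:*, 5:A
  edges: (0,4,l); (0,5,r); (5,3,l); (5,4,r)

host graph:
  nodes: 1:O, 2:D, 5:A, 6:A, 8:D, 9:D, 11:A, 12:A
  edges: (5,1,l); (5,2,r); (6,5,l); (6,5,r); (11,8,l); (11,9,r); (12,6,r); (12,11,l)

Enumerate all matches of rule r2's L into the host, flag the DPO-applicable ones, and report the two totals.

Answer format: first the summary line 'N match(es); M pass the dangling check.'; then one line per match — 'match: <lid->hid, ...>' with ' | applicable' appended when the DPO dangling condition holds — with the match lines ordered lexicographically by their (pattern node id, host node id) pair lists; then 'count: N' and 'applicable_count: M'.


1 match(es); 1 pass the dangling check.
match: 0->12, 1->11, 2->8, 3->9, 4->6 | applicable
count: 1
applicable_count: 1


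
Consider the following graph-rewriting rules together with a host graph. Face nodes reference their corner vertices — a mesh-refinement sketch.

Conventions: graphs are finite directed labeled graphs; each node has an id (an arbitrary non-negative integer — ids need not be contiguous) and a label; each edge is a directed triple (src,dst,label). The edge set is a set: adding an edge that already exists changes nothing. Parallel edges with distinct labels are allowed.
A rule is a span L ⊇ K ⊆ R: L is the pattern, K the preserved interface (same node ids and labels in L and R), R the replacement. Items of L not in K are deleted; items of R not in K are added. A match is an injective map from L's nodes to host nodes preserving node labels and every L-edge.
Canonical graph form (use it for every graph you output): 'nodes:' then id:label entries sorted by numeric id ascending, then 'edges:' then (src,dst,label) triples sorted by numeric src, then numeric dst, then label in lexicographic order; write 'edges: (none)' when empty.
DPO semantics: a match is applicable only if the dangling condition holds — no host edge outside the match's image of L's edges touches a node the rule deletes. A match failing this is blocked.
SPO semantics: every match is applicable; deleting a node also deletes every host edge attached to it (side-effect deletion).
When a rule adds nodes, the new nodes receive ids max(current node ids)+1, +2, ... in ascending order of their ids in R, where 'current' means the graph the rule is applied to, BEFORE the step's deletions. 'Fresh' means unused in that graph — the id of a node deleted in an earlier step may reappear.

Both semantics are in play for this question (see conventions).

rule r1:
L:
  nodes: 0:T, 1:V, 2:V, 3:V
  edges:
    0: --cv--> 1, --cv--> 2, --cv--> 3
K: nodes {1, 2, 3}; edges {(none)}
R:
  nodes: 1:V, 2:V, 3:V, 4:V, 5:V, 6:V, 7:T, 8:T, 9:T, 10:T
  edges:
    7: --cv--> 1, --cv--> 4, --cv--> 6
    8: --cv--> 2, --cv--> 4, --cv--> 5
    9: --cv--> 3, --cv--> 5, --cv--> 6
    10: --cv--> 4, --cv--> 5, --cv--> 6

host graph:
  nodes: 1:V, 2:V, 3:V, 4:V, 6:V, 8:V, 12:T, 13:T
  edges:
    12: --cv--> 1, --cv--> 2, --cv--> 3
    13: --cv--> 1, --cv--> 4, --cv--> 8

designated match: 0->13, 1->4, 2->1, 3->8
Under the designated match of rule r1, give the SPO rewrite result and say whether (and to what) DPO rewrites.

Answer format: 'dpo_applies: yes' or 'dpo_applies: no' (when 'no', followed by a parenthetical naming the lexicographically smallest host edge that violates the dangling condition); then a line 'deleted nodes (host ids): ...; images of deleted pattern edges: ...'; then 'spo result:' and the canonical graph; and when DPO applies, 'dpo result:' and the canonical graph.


dpo_applies: yes
deleted nodes (host ids): 13; images of deleted pattern edges: (13,1,cv); (13,4,cv); (13,8,cv)
spo result:
nodes: 1:V, 2:V, 3:V, 4:V, 6:V, 8:V, 12:T, 14:V, 15:V, 16:V, 17:T, 18:T, 19:T, 20:T
edges: (12,1,cv); (12,2,cv); (12,3,cv); (17,4,cv); (17,14,cv); (17,16,cv); (18,1,cv); (18,14,cv); (18,15,cv); (19,8,cv); (19,15,cv); (19,16,cv); (20,14,cv); (20,15,cv); (20,16,cv)
dpo result:
nodes: 1:V, 2:V, 3:V, 4:V, 6:V, 8:V, 12:T, 14:V, 15:V, 16:V, 17:T, 18:T, 19:T, 20:T
edges: (12,1,cv); (12,2,cv); (12,3,cv); (17,4,cv); (17,14,cv); (17,16,cv); (18,1,cv); (18,14,cv); (18,15,cv); (19,8,cv); (19,15,cv); (19,16,cv); (20,14,cv); (20,15,cv); (20,16,cv)


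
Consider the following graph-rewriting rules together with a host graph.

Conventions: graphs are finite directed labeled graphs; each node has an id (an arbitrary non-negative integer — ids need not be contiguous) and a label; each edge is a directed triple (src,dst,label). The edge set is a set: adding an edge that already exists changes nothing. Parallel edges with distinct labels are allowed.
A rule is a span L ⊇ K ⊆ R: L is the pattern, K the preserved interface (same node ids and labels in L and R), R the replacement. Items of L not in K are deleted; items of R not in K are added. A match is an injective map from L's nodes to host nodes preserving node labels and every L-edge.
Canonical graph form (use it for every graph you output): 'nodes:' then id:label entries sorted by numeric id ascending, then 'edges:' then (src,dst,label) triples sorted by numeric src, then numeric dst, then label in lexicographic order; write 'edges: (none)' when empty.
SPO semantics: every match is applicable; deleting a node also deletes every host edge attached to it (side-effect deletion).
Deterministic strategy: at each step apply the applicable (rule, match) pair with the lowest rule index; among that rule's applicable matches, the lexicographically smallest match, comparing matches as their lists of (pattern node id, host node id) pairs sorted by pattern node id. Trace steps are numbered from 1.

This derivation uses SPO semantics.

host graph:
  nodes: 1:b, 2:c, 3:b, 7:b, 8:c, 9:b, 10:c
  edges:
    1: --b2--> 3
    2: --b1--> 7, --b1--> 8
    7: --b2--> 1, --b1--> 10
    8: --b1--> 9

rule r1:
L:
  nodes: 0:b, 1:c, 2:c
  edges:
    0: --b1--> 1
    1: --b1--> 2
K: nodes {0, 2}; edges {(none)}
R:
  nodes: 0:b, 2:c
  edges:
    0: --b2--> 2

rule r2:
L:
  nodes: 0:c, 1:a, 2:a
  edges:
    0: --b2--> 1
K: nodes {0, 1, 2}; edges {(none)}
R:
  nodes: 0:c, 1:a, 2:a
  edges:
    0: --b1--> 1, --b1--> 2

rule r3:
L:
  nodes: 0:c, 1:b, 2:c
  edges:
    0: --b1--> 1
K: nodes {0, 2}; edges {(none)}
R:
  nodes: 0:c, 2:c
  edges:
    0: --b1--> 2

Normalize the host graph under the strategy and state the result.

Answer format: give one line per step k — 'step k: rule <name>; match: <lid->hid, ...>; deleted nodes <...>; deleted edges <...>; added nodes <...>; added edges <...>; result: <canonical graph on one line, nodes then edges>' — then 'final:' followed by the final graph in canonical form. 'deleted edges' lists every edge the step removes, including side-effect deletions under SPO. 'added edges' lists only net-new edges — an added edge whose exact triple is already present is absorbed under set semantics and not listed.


step 1: rule r3; match: 0->2, 1->7, 2->8; deleted nodes 7; deleted edges (2,7,b1); (7,1,b2); (7,10,b1); added nodes (none); added edges (none); result: nodes: 1:b, 2:c, 3:b, 8:c, 9:b, 10:c edges: (1,3,b2); (2,8,b1); (8,9,b1)
step 2: rule r3; match: 0->8, 1->9, 2->2; deleted nodes 9; deleted edges (8,9,b1); added nodes (none); added edges (8,2,b1); result: nodes: 1:b, 2:c, 3:b, 8:c, 10:c edges: (1,3,b2); (2,8,b1); (8,2,b1)
final:
nodes: 1:b, 2:c, 3:b, 8:c, 10:c
edges: (1,3,b2); (2,8,b1); (8,2,b1)


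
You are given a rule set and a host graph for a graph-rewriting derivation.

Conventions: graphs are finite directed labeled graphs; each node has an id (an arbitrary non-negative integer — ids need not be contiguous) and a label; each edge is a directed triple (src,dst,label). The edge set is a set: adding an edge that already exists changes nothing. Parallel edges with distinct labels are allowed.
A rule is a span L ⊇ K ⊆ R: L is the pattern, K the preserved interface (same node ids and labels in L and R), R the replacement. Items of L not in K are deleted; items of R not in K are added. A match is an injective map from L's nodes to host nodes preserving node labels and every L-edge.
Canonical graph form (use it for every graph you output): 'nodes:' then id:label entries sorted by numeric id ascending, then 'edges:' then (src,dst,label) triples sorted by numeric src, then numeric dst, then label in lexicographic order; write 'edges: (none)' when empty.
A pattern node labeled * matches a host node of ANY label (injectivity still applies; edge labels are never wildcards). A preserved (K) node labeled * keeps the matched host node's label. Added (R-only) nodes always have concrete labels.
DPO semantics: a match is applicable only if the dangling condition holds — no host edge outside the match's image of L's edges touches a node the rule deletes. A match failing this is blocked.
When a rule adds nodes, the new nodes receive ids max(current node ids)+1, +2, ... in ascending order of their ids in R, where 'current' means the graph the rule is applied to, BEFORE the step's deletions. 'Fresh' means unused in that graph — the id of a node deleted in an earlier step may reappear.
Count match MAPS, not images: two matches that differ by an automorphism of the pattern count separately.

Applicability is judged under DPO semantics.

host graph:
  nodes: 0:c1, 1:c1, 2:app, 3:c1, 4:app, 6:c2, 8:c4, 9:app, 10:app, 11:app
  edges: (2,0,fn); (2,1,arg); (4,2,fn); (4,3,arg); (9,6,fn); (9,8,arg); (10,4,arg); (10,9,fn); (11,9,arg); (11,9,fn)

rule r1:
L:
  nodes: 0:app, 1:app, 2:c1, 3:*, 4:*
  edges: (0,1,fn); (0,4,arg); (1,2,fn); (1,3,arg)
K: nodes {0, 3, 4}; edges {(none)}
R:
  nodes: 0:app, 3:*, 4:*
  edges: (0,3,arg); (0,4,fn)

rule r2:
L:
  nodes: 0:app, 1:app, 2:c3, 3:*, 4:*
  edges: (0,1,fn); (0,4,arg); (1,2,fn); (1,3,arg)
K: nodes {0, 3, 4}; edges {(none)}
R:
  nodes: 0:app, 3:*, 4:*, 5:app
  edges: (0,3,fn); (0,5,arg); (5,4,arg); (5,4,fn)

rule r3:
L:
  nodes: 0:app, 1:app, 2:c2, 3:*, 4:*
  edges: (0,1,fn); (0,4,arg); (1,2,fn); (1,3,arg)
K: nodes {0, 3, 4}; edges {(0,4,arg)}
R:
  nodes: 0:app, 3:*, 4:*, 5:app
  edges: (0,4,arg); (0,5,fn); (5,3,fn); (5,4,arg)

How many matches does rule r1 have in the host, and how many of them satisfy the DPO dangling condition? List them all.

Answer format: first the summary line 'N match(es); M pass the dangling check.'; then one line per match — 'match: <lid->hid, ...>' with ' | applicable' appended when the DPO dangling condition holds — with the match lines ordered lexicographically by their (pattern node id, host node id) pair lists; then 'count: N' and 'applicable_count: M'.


1 match(es); 1 pass the dangling check.
match: 0->4, 1->2, 2->0, 3->1, 4->3 | applicable
count: 1
applicable_count: 1


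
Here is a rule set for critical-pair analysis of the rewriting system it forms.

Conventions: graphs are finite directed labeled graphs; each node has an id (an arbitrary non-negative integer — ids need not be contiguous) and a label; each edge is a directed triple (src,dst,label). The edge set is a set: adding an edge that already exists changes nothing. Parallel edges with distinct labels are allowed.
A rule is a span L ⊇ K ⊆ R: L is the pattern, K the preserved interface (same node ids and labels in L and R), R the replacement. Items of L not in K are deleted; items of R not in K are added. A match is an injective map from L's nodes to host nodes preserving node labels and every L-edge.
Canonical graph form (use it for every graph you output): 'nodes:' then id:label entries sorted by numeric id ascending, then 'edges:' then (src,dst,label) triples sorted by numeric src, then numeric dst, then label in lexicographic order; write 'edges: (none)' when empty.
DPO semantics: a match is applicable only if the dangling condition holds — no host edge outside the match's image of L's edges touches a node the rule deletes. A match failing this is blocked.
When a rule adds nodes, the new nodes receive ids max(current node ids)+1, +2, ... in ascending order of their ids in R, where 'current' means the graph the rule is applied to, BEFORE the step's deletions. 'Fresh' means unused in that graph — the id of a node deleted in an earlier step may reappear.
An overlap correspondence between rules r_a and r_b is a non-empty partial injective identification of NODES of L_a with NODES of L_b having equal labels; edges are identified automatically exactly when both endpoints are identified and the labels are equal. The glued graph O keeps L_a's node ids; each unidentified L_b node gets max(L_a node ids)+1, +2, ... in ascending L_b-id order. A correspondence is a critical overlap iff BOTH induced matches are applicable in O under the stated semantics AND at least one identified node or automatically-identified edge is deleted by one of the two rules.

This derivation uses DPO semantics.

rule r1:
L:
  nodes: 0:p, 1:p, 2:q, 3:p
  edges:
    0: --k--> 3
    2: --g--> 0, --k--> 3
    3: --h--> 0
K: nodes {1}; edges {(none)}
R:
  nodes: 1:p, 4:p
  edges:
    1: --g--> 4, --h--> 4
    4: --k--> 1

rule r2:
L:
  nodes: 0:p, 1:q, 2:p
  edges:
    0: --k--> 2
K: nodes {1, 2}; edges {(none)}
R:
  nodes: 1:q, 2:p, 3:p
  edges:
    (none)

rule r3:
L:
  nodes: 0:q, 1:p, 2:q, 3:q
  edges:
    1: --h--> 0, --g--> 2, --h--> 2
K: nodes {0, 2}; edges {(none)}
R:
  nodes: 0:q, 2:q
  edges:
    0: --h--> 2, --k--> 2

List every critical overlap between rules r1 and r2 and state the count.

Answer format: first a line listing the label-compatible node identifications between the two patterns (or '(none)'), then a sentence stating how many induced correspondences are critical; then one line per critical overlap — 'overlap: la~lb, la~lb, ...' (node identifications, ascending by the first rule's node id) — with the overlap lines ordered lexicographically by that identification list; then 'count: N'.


label-compatible node identifications between L(r1) and L(r2): 0~0, 0~2, 1~0, 1~2, 2~1, 3~0, 3~2
4 of the induced correspondences are critical overlaps of r1 and r2.
overlap: 1~0
overlap: 1~0, 2~1
overlap: 1~2, 2~1
overlap: 2~1
count: 4


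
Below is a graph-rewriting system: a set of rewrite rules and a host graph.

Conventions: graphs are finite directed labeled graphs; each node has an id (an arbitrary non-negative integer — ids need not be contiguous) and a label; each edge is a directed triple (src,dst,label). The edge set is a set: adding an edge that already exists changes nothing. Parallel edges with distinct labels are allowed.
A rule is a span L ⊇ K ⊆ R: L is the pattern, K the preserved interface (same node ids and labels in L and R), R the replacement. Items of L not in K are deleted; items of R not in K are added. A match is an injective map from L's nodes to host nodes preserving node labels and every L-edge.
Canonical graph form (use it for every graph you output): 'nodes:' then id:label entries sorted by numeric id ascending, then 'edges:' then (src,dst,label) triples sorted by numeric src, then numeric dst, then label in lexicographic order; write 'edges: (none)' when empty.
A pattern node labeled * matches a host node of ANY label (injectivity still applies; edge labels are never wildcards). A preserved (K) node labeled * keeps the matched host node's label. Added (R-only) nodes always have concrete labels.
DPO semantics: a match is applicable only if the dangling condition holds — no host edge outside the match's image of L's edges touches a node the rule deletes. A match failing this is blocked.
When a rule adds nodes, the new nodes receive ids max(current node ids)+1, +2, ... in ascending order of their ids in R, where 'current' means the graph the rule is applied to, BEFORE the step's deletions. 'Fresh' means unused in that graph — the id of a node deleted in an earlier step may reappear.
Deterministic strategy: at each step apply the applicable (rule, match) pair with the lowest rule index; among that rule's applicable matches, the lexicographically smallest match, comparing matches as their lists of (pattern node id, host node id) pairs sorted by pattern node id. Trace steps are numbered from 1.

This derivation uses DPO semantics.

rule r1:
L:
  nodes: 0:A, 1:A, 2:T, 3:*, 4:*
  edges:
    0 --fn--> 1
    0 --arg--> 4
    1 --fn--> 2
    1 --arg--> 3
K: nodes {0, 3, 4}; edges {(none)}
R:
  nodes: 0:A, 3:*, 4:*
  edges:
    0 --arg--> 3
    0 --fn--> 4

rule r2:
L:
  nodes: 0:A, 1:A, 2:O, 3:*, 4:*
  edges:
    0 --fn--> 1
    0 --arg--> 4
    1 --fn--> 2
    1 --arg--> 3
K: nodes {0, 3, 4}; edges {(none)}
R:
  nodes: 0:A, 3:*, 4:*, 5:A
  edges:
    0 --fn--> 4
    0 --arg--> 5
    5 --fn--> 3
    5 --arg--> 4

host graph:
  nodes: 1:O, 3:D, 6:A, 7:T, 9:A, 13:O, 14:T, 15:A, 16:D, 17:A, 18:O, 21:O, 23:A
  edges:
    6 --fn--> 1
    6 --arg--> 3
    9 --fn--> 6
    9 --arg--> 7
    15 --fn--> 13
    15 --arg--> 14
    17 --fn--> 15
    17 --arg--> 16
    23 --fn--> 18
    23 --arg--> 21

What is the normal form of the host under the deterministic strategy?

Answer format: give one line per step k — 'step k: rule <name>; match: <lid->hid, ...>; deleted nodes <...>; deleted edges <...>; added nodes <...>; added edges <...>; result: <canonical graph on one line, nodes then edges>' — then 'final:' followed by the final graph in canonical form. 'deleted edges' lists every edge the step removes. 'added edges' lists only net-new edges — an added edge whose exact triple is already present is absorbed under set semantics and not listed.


step 1: rule r2; match: 0->9, 1->6, 2->1, 3->3, 4->7; deleted nodes 1, 6; deleted edges (6,1,fn); (6,3,arg); (9,6,fn); (9,7,arg); added nodes 24; added edges (9,7,fn); (9,24,arg); (24,3,fn); (24,7,arg); result: nodes: 3:D, 7:T, 9:A, 13:O, 14:T, 15:A, 16:D, 17:A, 18:O, 21:O, 23:A, 24:A edges: (9,7,fn); (9,24,arg); (15,13,fn); (15,14,arg); (17,15,fn); (17,16,arg); (23,18,fn); (23,21,arg); (24,3,fn); (24,7,arg)
step 2: rule r2; match: 0->17, 1->15, 2->13, 3->14, 4->16; deleted nodes 13, 15; deleted edges (15,13,fn); (15,14,arg); (17,15,fn); (17,16,arg); added nodes 25; added edges (17,16,fn); (17,25,arg); (25,14,fn); (25,16,arg); result: nodes: 3:D, 7:T, 9:A, 14:T, 16:D, 17:A, 18:O, 21:O, 23:A, 24:A, 25:A edges: (9,7,fn); (9,24,arg); (17,16,fn); (17,25,arg); (23,18,fn); (23,21,arg); (24,3,fn); (24,7,arg); (25,14,fn); (25,16,arg)
final:
nodes: 3:D, 7:T, 9:A, 14:T, 16:D, 17:A, 18:O, 21:O, 23:A, 24:A, 25:A
edges: (9,7,fn); (9,24,arg); (17,16,fn); (17,25,arg); (23,18,fn); (23,21,arg); (24,3,fn); (24,7,arg); (25,14,fn); (25,16,arg)


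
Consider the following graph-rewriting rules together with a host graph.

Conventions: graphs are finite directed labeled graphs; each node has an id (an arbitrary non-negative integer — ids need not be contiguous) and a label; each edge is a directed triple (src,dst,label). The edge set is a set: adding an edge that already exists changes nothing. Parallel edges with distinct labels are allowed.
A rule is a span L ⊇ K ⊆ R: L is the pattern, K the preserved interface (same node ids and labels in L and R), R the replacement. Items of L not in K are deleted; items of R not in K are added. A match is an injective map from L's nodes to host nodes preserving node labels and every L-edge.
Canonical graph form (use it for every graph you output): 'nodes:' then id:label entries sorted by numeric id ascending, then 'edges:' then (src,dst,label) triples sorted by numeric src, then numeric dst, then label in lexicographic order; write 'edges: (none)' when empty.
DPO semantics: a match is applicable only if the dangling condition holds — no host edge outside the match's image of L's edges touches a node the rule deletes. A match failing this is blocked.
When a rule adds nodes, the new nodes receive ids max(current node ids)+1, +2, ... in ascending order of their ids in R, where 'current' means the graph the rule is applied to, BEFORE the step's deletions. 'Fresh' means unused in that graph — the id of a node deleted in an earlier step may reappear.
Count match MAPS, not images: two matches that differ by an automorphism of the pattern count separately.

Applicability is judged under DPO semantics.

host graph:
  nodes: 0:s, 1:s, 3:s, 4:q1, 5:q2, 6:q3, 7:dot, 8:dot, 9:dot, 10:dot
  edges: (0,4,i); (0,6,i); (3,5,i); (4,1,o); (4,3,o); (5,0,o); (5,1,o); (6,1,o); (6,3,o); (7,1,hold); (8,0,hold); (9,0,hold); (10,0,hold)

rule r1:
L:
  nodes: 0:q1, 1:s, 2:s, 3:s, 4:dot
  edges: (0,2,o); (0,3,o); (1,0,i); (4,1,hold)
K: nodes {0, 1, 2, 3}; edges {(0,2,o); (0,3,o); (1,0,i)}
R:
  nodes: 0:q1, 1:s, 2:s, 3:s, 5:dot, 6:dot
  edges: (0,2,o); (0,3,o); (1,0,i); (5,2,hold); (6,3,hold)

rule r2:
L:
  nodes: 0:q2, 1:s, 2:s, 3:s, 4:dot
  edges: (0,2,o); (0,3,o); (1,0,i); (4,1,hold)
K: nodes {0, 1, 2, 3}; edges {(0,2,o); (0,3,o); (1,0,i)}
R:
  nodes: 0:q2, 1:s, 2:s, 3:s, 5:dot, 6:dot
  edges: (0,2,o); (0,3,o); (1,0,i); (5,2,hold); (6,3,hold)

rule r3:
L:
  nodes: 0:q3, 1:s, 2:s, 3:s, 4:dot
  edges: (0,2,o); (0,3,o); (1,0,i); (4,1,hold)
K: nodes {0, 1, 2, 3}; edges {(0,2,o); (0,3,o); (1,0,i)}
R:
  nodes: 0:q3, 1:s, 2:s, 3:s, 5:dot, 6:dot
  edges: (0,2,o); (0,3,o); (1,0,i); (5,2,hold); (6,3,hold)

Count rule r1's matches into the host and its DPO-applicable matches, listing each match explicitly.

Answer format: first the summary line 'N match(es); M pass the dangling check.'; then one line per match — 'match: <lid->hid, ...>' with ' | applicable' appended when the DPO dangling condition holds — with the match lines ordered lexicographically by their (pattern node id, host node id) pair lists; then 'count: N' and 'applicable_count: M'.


6 match(es); 6 pass the dangling check.
match: 0->4, 1->0, 2->1, 3->3, 4->8 | applicable
match: 0->4, 1->0, 2->1, 3->3, 4->9 | applicable
match: 0->4, 1->0, 2->1, 3->3, 4->10 | applicable
match: 0->4, 1->0, 2->3, 3->1, 4->8 | applicable
match: 0->4, 1->0, 2->3, 3->1, 4->9 | applicable
match: 0->4, 1->0, 2->3, 3->1, 4->10 | applicable
count: 6
applicable_count: 6


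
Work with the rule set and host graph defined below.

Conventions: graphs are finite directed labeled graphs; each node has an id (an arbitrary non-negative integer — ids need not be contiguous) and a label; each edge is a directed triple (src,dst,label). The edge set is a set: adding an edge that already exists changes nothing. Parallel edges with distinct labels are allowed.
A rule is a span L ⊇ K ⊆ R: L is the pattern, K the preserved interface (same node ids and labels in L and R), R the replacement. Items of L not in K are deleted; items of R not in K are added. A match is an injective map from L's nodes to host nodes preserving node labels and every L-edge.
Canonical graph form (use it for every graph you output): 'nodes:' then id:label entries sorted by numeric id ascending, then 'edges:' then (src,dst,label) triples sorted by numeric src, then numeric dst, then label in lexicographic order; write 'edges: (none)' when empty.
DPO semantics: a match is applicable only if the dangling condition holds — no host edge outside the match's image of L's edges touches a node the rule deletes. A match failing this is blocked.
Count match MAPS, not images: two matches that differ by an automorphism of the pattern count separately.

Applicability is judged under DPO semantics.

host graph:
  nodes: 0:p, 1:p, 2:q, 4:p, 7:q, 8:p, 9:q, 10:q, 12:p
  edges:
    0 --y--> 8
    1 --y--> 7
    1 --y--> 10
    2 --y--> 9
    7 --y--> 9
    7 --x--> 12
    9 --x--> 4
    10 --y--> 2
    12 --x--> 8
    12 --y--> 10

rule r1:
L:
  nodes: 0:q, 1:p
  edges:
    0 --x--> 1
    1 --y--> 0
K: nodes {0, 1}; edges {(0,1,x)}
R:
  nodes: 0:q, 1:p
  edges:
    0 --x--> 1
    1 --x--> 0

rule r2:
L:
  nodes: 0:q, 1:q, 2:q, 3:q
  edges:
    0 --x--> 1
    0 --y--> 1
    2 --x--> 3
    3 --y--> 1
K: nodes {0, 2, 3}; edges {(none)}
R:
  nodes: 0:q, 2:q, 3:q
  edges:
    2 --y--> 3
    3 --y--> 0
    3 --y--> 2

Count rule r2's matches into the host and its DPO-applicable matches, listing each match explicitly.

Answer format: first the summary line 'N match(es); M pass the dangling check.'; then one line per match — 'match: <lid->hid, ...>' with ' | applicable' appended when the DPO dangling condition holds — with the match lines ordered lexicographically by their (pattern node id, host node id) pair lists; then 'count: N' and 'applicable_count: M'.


0 match(es); 0 pass the dangling check.
count: 0
applicable_count: 0


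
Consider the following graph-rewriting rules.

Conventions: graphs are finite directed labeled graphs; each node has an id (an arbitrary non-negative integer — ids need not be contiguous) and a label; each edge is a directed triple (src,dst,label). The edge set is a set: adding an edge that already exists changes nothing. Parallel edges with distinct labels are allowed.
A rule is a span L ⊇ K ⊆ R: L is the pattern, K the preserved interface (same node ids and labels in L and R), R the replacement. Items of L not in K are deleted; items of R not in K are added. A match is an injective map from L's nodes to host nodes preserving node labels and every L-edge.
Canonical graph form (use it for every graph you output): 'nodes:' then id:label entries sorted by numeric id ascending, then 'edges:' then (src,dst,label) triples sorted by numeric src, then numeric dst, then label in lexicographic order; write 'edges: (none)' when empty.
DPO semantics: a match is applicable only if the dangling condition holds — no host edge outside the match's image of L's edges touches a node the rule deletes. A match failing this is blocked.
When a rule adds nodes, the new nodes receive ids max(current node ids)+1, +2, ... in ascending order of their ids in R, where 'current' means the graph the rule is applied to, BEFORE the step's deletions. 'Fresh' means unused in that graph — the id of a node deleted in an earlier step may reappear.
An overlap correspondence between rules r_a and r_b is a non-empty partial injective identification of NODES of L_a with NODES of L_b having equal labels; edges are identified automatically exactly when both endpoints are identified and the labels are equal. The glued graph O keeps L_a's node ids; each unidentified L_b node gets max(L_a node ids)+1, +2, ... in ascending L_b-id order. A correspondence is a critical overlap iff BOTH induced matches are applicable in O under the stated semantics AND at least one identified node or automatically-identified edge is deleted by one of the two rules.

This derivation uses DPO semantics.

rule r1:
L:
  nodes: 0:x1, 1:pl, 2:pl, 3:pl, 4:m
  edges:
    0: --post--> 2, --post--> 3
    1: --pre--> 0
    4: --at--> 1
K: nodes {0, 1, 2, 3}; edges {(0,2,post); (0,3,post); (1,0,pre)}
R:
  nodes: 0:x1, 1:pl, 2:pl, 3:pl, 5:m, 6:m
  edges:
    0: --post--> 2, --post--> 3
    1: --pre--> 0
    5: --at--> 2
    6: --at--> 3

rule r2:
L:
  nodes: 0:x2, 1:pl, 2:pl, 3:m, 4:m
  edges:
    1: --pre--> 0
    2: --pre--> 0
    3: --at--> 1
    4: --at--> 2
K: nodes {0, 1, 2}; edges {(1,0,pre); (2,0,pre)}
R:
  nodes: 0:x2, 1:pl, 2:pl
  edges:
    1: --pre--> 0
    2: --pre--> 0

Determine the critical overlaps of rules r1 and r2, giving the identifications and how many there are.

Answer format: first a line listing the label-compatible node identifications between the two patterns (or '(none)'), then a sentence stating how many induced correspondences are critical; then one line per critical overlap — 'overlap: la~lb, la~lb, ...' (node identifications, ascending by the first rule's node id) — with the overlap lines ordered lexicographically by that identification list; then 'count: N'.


label-compatible node identifications between L(r1) and L(r2): 1~1, 1~2, 2~1, 2~2, 3~1, 3~2, 4~3, 4~4
6 of the induced correspondences are critical overlaps of r1 and r2.
overlap: 1~1, 2~2, 4~3
overlap: 1~1, 3~2, 4~3
overlap: 1~1, 4~3
overlap: 1~2, 2~1, 4~4
overlap: 1~2, 3~1, 4~4
overlap: 1~2, 4~4
count: 6


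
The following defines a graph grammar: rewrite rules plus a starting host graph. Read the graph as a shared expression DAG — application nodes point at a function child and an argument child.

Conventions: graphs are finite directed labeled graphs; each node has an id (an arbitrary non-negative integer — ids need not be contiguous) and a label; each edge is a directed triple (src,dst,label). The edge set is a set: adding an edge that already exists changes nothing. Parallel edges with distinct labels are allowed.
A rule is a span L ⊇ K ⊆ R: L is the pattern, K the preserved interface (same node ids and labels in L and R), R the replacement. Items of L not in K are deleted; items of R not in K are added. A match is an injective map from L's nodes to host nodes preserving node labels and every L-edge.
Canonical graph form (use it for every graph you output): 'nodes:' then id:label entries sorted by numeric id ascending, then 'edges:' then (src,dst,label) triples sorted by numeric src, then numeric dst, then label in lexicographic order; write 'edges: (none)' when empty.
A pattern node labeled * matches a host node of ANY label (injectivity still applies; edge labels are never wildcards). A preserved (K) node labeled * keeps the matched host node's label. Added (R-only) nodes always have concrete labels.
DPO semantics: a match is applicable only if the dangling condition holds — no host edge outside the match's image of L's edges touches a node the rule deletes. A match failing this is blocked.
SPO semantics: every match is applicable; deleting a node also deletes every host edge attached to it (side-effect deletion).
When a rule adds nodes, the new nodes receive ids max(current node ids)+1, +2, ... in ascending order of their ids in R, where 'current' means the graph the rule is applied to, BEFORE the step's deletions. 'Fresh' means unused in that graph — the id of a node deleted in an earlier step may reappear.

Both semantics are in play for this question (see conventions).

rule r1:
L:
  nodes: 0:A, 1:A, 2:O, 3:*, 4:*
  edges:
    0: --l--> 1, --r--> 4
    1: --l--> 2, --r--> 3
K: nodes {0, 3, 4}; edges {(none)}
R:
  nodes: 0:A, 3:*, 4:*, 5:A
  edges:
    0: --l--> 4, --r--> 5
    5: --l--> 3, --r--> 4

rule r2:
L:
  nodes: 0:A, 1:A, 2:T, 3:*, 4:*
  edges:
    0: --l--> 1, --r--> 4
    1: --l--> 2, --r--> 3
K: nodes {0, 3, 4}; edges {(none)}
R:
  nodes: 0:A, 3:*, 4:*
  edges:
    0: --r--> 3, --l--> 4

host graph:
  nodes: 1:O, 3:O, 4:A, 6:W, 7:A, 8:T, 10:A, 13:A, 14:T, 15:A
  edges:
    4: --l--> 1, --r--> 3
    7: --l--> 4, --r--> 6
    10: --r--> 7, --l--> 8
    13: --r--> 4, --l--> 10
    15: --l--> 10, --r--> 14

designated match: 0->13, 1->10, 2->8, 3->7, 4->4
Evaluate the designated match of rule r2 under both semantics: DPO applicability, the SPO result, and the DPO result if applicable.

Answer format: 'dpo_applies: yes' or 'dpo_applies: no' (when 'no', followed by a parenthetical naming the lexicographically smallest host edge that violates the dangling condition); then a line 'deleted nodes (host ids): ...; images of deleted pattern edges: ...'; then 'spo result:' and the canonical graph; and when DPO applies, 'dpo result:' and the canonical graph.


dpo_applies: no
(the rule deletes node 10, which keeps host edge (15,10,l) outside the match image — the dangling condition fails, DPO blocks; SPO proceeds and side-deletes such edges)
deleted nodes (host ids): 8, 10; images of deleted pattern edges: (10,7,r); (10,8,l); (13,4,r); (13,10,l)
spo result:
nodes: 1:O, 3:O, 4:A, 6:W, 7:A, 13:A, 14:T, 15:A
edges: (4,1,l); (4,3,r); (7,4,l); (7,6,r); (13,4,l); (13,7,r); (15,14,r)


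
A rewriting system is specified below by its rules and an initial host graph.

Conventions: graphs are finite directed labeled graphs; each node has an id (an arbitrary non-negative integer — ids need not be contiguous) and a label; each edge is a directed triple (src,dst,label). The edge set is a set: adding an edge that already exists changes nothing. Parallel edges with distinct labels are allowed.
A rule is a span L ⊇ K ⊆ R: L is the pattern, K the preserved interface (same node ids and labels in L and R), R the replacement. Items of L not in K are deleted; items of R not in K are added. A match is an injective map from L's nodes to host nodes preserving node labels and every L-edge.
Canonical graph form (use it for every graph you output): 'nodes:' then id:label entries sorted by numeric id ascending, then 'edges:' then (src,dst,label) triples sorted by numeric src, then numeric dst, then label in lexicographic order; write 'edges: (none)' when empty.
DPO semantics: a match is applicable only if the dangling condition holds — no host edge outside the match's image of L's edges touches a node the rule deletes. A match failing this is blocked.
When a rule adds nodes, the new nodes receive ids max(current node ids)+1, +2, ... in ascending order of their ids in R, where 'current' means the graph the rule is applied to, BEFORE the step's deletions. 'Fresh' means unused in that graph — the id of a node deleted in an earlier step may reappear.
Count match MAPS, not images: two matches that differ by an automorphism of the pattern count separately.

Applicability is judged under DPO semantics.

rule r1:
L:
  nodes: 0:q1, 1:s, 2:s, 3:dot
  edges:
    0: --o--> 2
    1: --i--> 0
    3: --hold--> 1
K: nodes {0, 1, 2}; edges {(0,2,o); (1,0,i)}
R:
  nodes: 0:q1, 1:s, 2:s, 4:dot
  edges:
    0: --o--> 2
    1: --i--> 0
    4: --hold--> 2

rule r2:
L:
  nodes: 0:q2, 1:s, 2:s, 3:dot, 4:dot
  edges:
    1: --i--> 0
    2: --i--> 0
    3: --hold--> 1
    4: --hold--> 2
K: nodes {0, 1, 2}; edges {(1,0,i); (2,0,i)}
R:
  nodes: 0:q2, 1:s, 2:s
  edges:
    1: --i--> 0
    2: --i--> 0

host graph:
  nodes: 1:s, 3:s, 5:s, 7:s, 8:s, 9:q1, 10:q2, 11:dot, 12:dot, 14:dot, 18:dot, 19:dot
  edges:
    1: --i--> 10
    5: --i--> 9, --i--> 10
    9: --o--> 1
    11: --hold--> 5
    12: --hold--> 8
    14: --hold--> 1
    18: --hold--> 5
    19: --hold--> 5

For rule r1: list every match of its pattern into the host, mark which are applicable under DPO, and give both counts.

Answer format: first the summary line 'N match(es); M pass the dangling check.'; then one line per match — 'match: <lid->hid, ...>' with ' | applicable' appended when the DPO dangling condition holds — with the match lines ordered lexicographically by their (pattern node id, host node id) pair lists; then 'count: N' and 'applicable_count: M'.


3 match(es); 3 pass the dangling check.
match: 0->9, 1->5, 2->1, 3->11 | applicable
match: 0->9, 1->5, 2->1, 3->18 | applicable
match: 0->9, 1->5, 2->1, 3->19 | applicable
count: 3
applicable_count: 3


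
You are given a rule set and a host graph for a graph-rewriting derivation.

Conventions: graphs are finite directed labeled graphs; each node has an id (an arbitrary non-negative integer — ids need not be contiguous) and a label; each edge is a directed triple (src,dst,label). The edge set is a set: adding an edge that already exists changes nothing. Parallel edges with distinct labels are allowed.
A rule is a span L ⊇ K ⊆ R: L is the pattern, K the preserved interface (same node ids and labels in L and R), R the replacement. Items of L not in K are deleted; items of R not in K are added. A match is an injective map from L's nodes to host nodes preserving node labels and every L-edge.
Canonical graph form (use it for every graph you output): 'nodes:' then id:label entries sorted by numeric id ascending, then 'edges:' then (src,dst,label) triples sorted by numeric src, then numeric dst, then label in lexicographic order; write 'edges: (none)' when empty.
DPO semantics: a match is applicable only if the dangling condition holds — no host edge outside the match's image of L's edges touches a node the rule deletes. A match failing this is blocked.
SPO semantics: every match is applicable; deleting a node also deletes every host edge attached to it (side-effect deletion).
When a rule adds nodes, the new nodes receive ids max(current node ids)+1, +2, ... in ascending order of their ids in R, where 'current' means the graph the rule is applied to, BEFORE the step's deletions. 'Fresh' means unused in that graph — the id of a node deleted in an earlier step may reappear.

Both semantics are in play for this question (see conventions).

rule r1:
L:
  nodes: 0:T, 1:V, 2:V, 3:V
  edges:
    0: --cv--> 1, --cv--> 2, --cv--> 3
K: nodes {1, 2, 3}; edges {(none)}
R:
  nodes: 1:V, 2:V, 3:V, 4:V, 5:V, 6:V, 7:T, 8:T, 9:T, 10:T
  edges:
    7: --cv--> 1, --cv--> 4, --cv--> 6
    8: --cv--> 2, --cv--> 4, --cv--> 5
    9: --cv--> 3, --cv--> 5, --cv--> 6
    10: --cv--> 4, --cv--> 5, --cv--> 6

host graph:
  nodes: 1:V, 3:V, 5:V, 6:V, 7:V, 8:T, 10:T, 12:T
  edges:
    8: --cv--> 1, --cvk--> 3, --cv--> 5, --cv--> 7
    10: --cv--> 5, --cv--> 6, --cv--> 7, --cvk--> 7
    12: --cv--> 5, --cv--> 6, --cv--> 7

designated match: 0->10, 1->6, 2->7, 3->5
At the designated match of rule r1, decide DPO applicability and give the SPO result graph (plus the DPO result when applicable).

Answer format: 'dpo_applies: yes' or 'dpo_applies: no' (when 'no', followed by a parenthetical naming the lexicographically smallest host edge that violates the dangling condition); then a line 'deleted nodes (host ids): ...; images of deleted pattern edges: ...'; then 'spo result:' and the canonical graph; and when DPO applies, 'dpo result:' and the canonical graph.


dpo_applies: no
(the rule deletes node 10, which keeps host edge (10,7,cvk) outside the match image — the dangling condition fails, DPO blocks; SPO proceeds and side-deletes such edges)
deleted nodes (host ids): 10; images of deleted pattern edges: (10,5,cv); (10,6,cv); (10,7,cv)
spo result:
nodes: 1:V, 3:V, 5:V, 6:V, 7:V, 8:T, 12:T, 13:V, 14:V, 15:V, 16:T, 17:T, 18:T, 19:T
edges: (8,1,cv); (8,3,cvk); (8,5,cv); (8,7,cv); (12,5,cv); (12,6,cv); (12,7,cv); (16,6,cv); (16,13,cv); (16,15,cv); (17,7,cv); (17,13,cv); (17,14,cv); (18,5,cv); (18,14,cv); (18,15,cv); (19,13,cv); (19,14,cv); (19,15,cv)


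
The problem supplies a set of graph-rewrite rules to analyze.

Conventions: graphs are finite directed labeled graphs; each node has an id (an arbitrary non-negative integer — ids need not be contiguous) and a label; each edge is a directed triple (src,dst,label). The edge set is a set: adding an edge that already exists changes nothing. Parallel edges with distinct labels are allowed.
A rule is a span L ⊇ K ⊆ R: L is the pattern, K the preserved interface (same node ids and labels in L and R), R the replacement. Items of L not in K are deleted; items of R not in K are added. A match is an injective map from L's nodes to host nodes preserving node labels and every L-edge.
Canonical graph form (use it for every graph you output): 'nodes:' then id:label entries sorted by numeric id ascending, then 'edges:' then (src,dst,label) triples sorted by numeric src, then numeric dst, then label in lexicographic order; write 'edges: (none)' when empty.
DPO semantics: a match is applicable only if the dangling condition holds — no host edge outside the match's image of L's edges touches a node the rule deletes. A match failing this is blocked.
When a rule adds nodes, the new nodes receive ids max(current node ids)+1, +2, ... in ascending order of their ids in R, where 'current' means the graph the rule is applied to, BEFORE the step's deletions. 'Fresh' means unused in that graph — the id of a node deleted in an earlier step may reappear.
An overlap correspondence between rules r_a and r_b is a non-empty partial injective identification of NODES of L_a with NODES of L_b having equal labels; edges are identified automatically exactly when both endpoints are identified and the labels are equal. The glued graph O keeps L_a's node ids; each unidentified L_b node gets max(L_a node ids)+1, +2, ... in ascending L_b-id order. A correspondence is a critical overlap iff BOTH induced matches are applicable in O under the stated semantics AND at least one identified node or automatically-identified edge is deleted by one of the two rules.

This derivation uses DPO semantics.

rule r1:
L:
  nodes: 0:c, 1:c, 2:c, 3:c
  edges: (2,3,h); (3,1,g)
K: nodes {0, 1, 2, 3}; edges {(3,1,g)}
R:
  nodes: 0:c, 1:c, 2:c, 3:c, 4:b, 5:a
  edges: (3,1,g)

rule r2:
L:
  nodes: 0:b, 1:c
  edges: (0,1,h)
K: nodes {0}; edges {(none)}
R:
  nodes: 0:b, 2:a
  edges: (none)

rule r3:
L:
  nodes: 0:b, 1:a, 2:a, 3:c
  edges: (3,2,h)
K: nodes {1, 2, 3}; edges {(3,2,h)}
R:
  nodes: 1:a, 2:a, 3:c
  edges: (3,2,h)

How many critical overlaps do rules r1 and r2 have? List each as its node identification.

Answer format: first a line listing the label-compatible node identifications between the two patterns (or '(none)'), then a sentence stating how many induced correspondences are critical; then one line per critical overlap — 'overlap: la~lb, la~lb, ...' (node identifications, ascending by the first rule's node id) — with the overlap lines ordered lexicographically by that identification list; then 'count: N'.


label-compatible node identifications between L(r1) and L(r2): 0~1, 1~1, 2~1, 3~1
1 of the induced correspondences is a critical overlap of r1 and r2.
overlap: 0~1
count: 1
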